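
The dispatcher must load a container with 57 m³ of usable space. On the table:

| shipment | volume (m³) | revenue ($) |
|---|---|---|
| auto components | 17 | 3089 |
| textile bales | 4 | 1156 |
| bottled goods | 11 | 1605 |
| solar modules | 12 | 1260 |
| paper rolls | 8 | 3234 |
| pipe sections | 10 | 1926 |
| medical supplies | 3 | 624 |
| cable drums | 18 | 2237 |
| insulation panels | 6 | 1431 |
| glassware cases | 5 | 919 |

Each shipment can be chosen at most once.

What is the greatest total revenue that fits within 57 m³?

Density check — paper rolls 404.25, textile bales 289.00, insulation panels 238.50, medical supplies 208.00 are the best per m³.
Greedy by ratio would take auto components + textile bales + paper rolls + pipe sections + medical supplies + insulation panels + glassware cases: 53 m³ used, total 12379.
The 8 m³ tied up in medical supplies and glassware cases is better spent on bottled goods — total rises to 12441 (56 m³).
Next best is auto components + textile bales + paper rolls + pipe sections + medical supplies + insulation panels + glassware cases at 12379 (53 m³) — short by 62.

12441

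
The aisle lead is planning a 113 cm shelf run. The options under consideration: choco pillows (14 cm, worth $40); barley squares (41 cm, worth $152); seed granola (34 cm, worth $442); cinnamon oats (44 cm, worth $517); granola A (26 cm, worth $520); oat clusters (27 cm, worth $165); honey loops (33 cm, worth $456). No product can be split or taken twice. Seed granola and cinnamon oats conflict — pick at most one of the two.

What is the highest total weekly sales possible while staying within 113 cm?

Greedy by ratio would take choco pillows + seed granola + granola A + honey loops: 107 cm used, total 1458.
Dropping choco pillows and seed granola frees 48 cm; slotting in cinnamon oats (44 cm) lifts the total to 1493 at 103 cm.
The closest alternative, choco pillows + seed granola + granola A + honey loops, reaches only 1458.

1493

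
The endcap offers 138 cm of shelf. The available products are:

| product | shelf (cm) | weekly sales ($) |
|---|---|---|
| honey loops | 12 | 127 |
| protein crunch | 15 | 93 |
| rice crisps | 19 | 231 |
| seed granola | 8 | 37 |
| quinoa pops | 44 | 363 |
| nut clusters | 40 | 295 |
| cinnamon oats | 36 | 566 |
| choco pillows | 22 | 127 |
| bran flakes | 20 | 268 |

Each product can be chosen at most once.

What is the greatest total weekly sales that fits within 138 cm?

1555

Density check — cinnamon oats 15.72, bran flakes 13.40, rice crisps 12.16 are the best per cm.
Honey loops + rice crisps + quinoa pops + cinnamon oats + bran flakes uses 131 of the 138 cm and totals 1555.
Every other selection either busts 138 cm or fails to beat 1555.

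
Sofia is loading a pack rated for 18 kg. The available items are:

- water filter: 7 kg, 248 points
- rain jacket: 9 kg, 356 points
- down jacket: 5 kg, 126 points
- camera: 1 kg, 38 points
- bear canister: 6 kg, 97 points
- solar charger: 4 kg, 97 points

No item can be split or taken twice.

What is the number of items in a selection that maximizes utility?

Optimal total is 642.
For example water filter + rain jacket + camera achieves it, using 17 kg.
All optima have 3 items.

3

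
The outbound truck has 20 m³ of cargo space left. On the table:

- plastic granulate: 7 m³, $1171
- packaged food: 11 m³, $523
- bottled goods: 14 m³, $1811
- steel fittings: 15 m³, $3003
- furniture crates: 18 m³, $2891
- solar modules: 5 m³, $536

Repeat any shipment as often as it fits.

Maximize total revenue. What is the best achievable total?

3539

Steel fittings + solar modules uses 20 of the 20 m³ and totals 3539.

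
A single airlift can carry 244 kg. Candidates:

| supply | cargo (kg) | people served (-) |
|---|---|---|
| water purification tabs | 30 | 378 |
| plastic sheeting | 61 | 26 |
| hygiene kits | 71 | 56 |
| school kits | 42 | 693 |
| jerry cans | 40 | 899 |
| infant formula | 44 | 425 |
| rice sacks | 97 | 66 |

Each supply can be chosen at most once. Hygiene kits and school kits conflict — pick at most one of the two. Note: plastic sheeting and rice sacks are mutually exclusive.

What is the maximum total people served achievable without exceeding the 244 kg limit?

By people served per kg: jerry cans 22.48, school kits 16.50, water purification tabs 12.60 lead.
Water purification tabs + plastic sheeting + school kits + jerry cans + infant formula uses 217 of the 244 kg and totals 2421.
Every other selection either busts 244 kg or breaks a pairing rule or fails to beat 2421.

2421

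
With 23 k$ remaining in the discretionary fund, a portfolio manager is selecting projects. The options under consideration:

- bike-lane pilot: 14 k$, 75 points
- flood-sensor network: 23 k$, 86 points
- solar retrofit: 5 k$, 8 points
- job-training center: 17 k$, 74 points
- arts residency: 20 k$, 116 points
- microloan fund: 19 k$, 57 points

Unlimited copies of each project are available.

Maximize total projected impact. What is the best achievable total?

116

Arts residency uses 20 of the 23 k$ and totals 116.
That's the maximum — no swap from here does better than 116.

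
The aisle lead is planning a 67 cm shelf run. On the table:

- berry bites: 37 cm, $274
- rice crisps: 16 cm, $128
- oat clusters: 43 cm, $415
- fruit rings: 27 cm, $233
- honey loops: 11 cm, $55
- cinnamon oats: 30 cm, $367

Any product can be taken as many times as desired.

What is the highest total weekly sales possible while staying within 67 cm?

734

By weekly sales per cm: cinnamon oats 12.23, oat clusters 9.65, fruit rings 8.63 lead.
The ratio ordering already packs tightly: 2×cinnamon oats, 60 cm, 734.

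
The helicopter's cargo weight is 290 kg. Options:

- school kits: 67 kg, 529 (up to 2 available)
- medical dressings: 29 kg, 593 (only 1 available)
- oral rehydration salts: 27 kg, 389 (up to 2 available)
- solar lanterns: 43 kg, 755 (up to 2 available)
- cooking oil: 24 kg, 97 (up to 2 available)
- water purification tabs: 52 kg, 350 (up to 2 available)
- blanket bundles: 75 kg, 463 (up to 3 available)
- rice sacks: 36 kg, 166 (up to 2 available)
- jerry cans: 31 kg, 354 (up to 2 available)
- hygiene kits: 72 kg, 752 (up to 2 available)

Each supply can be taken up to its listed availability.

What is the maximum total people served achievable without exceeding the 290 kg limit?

Density check — medical dressings 20.45, solar lanterns 17.56, oral rehydration salts 14.41, jerry cans 11.42 are the best per kg.
The ratio heuristic lands on medical dressings + 2×oral rehydration salts + 2×solar lanterns + water purification tabs + 2×jerry cans (3939) but leaves 7 kg idle.
Dropping oral rehydration salts and water purification tabs and 2×jerry cans frees 141 kg; slotting in 2×hygiene kits (144 kg) lifts the total to 3996 at 286 kg.
No other feasible combination exceeds 3996.

3996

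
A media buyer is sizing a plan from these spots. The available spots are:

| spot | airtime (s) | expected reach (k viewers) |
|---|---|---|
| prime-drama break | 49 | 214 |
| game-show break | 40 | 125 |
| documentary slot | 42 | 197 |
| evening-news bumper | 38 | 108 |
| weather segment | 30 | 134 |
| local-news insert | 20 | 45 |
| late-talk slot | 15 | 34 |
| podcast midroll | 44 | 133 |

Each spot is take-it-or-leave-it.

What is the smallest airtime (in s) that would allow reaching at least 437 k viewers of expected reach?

Need the lightest bundle worth ≥ 437.
prime-drama break + documentary slot + late-talk slot: 445 expected reach at 106 s.
Below 106 s the best achievable stays under 437.

106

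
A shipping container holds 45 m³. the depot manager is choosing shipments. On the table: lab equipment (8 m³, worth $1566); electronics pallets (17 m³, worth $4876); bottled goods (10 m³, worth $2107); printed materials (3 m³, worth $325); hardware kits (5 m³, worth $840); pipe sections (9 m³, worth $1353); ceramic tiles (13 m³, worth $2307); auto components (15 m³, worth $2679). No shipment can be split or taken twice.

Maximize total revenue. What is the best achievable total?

10130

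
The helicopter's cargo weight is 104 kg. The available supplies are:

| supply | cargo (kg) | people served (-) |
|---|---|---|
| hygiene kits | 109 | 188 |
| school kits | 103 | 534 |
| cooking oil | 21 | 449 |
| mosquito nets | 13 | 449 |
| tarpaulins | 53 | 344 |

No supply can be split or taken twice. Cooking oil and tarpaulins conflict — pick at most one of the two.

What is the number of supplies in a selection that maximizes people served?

2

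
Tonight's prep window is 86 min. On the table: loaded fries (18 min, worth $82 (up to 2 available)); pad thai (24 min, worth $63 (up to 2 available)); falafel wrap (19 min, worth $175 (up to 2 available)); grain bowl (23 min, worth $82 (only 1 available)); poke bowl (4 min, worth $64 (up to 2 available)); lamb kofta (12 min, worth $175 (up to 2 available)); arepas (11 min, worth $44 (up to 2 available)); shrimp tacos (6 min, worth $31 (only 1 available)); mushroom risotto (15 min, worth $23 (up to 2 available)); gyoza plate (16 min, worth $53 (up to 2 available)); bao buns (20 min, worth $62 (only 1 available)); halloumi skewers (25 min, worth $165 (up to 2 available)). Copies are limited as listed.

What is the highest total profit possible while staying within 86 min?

Ranking by ratio (profit/min): poke bowl 16.00, lamb kofta 14.58, falafel wrap 9.21.
Taking the top-ratio dishes first gives 2×falafel wrap + 2×poke bowl + 2×lamb kofta + shrimp tacos for 859 (76 min).
The 6 min tied up in shrimp tacos is better spent on gyoza plate — total rises to 881 (86 min).
No other feasible combination exceeds 881.

881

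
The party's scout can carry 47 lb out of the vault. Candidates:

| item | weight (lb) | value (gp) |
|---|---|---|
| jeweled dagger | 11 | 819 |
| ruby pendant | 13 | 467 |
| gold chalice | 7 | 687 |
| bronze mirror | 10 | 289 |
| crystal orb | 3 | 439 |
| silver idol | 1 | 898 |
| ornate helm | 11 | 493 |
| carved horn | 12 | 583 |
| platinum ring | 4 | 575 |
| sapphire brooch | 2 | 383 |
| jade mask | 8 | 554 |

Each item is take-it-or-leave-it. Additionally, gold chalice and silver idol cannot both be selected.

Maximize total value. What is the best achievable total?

4251

Ranking by ratio (value/lb): silver idol 898.00, sapphire brooch 191.50, crystal orb 146.33.
Best packing: jeweled dagger + crystal orb + silver idol + carved horn + platinum ring + sapphire brooch + jade mask — 41 lb, 4251 total.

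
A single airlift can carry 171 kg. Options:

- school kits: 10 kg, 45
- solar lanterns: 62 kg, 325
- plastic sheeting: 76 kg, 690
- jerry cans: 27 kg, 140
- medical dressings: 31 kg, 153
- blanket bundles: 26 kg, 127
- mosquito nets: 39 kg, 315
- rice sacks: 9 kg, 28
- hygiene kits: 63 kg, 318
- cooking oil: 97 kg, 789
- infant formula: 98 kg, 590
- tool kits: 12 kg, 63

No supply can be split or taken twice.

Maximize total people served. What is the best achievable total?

Ranking by ratio (people served/kg): plastic sheeting 9.08, cooking oil 8.13, mosquito nets 8.08.
The ratio heuristic lands on school kits + plastic sheeting + jerry cans + mosquito nets + tool kits (1253) but leaves 7 kg idle.
Replace school kits and tool kits with blanket bundles: the trade gains 19 net, giving 1272 at 168 kg.

1272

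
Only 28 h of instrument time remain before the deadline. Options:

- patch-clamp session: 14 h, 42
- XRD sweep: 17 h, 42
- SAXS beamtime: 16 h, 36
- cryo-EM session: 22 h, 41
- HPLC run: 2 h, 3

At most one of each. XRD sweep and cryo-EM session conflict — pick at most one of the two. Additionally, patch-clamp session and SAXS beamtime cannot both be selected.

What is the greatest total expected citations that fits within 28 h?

By expected citations per h: patch-clamp session 3.00, XRD sweep 2.47, SAXS beamtime 2.25 lead.
The ratio ordering already packs tightly: patch-clamp session + HPLC run, 16 h, 45.
XRD sweep + HPLC run matches that 45 at 19 h; no feasible combination exceeds it.

45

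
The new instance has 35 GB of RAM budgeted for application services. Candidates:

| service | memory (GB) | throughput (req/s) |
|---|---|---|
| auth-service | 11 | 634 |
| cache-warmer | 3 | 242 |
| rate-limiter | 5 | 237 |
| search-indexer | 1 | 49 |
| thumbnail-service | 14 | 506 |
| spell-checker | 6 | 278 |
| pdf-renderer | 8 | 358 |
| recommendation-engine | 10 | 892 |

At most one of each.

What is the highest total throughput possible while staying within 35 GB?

Density check — recommendation-engine 89.20, cache-warmer 80.67, auth-service 57.64 are the best per GB.
The ratio heuristic lands on auth-service + cache-warmer + rate-limiter + search-indexer + recommendation-engine (2054) but leaves 5 GB idle.
Replace search-indexer with spell-checker: the trade gains 229 net, giving 2283 at 35 GB.

2283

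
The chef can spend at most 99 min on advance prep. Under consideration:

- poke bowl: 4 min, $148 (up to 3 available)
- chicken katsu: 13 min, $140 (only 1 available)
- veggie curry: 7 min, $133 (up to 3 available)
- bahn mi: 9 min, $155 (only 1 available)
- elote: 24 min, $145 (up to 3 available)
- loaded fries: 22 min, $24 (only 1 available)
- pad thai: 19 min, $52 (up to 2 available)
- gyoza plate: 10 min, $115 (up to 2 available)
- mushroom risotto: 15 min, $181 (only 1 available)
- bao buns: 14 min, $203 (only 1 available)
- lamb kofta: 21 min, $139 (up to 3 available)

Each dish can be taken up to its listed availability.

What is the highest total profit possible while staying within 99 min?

A density-first pass picks 3×poke bowl + 3×veggie curry + bahn mi + 2×gyoza plate + mushroom risotto + bao buns — 1612 at 91 min.
Replace gyoza plate with chicken katsu: the trade gains 25 net, giving 1637 at 94 min.
No other feasible combination exceeds 1637.

1637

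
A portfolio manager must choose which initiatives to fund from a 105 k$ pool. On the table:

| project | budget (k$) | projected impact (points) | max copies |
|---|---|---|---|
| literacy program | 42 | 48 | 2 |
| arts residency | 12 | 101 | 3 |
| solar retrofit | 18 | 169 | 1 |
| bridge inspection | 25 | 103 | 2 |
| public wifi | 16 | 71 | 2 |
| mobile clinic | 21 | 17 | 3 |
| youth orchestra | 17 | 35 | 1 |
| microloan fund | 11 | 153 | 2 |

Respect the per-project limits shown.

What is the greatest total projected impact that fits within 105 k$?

881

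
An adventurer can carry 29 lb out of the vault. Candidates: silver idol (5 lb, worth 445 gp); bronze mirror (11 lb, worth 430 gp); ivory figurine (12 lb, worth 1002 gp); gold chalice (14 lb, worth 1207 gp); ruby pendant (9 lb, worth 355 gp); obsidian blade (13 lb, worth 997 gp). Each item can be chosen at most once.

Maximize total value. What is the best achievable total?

2209

Greedy by ratio would take silver idol + gold chalice + ruby pendant: 28 lb used, total 2007.
The 14 lb tied up in silver idol and ruby pendant is better spent on ivory figurine — total rises to 2209 (26 lb).
Next best is gold chalice + obsidian blade at 2204 (27 lb) — short by 5.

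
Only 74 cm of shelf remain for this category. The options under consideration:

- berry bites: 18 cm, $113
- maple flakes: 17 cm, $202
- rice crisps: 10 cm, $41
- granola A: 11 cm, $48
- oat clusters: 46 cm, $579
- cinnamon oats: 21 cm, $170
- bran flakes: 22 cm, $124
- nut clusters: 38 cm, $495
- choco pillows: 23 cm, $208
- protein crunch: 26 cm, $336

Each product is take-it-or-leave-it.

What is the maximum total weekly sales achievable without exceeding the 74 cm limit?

Taking the top-ratio products first gives rice crisps + nut clusters + protein crunch for 872 (74 cm).
The 48 cm tied up in rice crisps and nut clusters is better spent on oat clusters — total rises to 915 (72 cm).
Runner-up rice crisps + nut clusters + protein crunch tops out at 872.

915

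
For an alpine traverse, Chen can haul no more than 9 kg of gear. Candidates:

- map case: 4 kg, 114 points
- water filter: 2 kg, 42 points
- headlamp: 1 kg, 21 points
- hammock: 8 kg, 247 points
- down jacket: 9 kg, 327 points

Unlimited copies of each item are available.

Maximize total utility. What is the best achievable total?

Ranking by ratio (utility/kg): down jacket 36.33, hammock 30.88, map case 28.50, water filter 21.00.
Best packing: down jacket — 9 kg, 327 total.

327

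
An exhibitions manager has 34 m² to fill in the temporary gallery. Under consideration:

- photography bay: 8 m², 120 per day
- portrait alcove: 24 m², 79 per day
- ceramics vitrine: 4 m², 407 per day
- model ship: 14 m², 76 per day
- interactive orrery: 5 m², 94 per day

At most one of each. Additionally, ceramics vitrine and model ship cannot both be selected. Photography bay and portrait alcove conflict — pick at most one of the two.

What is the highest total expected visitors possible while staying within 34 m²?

621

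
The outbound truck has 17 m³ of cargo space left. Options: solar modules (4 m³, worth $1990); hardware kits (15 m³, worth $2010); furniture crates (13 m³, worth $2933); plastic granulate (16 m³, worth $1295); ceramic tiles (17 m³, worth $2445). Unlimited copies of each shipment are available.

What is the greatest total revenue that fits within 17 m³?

7960

Density check — solar modules 497.50, furniture crates 225.62, ceramic tiles 143.82, hardware kits 134.00 are the best per m³.
Taking 4×solar modules: 16 m³ used, 7960 in revenue.
The spare 1 m³ is too small for any remaining shipment, and no exchange beats 7960.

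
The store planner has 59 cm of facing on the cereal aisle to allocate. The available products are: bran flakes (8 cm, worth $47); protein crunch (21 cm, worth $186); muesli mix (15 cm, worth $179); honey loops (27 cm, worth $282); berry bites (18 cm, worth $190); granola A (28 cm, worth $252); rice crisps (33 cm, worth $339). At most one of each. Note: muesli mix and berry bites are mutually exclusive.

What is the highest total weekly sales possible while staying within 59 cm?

576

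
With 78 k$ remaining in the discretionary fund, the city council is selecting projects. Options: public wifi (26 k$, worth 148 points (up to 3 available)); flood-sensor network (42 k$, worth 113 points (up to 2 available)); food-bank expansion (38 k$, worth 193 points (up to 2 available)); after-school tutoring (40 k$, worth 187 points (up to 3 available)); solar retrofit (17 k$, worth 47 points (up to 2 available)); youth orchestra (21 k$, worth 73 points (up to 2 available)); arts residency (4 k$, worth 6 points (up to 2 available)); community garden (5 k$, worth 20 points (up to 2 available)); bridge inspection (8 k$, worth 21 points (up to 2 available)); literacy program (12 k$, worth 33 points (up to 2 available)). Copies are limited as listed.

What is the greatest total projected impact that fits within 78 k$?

444

3×public wifi uses 78 of the 78 k$ and totals 444.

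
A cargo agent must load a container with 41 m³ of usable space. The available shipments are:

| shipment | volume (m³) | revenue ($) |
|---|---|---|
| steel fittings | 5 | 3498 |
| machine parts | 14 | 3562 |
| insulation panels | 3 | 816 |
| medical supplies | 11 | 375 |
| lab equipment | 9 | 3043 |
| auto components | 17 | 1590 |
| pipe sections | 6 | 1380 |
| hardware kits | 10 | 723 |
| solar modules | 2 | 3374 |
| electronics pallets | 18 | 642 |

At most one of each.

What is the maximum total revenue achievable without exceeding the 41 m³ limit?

15673

Ranking by ratio (revenue/m³): solar modules 1687.00, steel fittings 699.60, lab equipment 338.11.
Taking steel fittings + machine parts + insulation panels + lab equipment + pipe sections + solar modules: 39 m³ used, 15673 in revenue.
Nothing else within 41 m³ beats 15673.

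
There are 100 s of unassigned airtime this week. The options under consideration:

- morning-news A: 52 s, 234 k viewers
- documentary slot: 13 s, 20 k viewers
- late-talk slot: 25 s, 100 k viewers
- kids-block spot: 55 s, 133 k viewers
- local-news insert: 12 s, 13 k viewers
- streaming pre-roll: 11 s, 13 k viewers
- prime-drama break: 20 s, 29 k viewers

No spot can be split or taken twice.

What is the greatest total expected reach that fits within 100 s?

363

A density-first pass picks morning-news A + documentary slot + late-talk slot — 354 at 90 s.
The 13 s tied up in documentary slot is better spent on prime-drama break — total rises to 363 (97 s).
The closest alternative, morning-news A + late-talk slot + local-news insert + streaming pre-roll, reaches only 360.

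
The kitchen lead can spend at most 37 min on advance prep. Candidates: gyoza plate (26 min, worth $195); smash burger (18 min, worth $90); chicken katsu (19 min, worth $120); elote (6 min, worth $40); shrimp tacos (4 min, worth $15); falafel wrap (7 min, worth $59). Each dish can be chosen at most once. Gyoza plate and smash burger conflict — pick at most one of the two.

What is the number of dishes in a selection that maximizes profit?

3

Best achievable profit is 269.
gyoza plate + shrimp tacos + falafel wrap hits 269 at 37 min.
Every optimal selection uses 3 dishes.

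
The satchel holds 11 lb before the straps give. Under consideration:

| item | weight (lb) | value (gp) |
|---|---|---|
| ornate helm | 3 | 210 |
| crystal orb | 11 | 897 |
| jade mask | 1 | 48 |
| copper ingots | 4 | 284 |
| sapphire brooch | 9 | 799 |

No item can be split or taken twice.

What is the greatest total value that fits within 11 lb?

897

By value per lb: sapphire brooch 88.78, crystal orb 81.55, copper ingots 71.00 lead.
Greedy by ratio would take jade mask + sapphire brooch: 10 lb used, total 847.
Replace jade mask and sapphire brooch with crystal orb: the trade gains 50 net, giving 897 at 11 lb.
That's the maximum — no swap from here does better than 897.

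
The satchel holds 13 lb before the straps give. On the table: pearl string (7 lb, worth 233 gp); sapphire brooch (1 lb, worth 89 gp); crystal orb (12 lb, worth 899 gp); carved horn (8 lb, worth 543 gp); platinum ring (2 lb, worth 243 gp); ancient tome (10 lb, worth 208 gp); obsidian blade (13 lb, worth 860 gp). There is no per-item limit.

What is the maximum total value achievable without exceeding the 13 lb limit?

1547

Best packing: sapphire brooch + 6×platinum ring — 13 lb, 1547 total.
No other feasible combination exceeds 1547.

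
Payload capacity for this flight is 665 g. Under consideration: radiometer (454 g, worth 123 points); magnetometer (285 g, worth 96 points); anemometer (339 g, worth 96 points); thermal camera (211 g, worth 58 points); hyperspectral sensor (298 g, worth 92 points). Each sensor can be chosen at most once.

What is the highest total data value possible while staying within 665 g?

192

The ratio heuristic lands on magnetometer + hyperspectral sensor (188) but leaves 82 g idle.
Dropping hyperspectral sensor frees 298 g; slotting in anemometer (339 g) lifts the total to 192 at 624 g.
Next best is magnetometer + hyperspectral sensor at 188 (583 g) — short by 4.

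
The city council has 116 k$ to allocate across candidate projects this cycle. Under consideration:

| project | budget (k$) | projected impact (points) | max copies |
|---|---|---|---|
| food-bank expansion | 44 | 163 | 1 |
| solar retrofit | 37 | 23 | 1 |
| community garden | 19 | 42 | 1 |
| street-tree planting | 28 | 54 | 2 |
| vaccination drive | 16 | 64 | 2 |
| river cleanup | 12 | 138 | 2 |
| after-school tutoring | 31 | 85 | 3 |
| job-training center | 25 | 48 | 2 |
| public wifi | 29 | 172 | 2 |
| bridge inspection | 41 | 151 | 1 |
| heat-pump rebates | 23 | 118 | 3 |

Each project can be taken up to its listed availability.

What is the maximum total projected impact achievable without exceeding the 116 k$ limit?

A density-first pass picks 2×river cleanup + 2×public wifi + heat-pump rebates — 738 at 105 k$.
The 29 k$ tied up in public wifi is better spent on vaccination drive + heat-pump rebates — total rises to 748 (115 k$).
The spare 1 k$ is too small for any remaining project, and no exchange beats 748.

748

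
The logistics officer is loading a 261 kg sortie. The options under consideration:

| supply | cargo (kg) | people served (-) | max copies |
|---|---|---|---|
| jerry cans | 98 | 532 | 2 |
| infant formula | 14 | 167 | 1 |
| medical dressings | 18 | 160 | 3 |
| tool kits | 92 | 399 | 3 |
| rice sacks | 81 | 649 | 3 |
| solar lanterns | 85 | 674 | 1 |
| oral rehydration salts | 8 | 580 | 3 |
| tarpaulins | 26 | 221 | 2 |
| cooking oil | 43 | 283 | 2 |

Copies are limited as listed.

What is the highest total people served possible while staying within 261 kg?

3710

Density check — oral rehydration salts 72.50, infant formula 11.93, medical dressings 8.89 are the best per kg.
Filling by ratio: infant formula + 3×medical dressings + rice sacks + 3×oral rehydration salts + 2×tarpaulins for 3478, with 36 kg left unused.
The 52 kg tied up in 2×tarpaulins is better spent on solar lanterns — total rises to 3710 (258 kg).
The spare 3 kg is too small for any remaining supply, and no exchange beats 3710.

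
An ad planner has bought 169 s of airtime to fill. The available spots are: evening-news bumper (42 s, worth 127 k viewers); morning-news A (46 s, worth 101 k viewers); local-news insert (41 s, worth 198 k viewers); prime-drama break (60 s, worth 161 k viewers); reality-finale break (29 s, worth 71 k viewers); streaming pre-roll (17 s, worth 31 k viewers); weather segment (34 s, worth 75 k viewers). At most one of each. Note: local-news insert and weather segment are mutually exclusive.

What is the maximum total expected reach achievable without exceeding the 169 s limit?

Density check — local-news insert 4.83, evening-news bumper 3.02, prime-drama break 2.68, reality-finale break 2.45 are the best per s.
Evening-news bumper + local-news insert + prime-drama break + streaming pre-roll uses 160 of the 169 s and totals 517.

517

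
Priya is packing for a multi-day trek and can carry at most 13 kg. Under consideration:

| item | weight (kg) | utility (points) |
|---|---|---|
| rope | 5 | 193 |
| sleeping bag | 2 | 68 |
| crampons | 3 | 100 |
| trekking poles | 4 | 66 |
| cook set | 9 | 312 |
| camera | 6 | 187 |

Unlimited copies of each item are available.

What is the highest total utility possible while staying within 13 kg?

The ratio heuristic lands on 2×rope + sleeping bag (454) but leaves 1 kg idle.
Replace sleeping bag with crampons: the trade gains 32 net, giving 486 at 13 kg.
Every other selection either busts 13 kg or fails to beat 486.

486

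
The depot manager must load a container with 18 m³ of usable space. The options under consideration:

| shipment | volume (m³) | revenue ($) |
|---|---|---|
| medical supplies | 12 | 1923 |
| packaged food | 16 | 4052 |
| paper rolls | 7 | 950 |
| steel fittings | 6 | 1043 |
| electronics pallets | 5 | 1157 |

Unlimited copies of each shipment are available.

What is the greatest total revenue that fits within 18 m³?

Density check — packaged food 253.25, electronics pallets 231.40, steel fittings 173.83, medical supplies 160.25 are the best per m³.
The ratio ordering already packs tightly: packaged food, 16 m³, 4052.
The spare 2 m³ is too small for any remaining shipment, and no exchange beats 4052.

4052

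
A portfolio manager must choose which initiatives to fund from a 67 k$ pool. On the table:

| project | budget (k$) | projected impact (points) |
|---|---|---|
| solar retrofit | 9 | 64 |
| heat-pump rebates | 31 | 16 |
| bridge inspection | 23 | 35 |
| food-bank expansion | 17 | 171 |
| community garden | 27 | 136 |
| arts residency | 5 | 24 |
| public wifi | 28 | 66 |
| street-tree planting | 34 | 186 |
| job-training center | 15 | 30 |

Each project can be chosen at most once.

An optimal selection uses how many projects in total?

Best achievable projected impact is 445.
One optimal bundle: solar retrofit + food-bank expansion + arts residency + street-tree planting (65 k$).
Any selection reaching 445 contains exactly 4 projects.

4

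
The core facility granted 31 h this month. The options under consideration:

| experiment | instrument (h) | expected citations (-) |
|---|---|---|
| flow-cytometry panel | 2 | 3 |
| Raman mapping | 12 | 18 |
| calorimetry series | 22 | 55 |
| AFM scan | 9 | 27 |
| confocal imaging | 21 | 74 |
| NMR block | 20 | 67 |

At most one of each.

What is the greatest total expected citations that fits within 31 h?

101

AFM scan + confocal imaging uses 30 of the 31 h and totals 101.
Runner-up flow-cytometry panel + AFM scan + NMR block tops out at 97.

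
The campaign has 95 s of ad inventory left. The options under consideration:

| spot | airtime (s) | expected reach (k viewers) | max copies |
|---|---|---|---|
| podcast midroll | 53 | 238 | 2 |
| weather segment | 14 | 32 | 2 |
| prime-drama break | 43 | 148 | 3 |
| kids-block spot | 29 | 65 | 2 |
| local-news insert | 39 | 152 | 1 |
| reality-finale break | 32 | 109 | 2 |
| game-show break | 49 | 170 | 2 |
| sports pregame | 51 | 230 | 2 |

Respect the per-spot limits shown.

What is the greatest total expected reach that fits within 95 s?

The ratio heuristic lands on local-news insert + sports pregame (382) but leaves 5 s idle.
Replace sports pregame with podcast midroll: the trade gains 8 net, giving 390 at 92 s.
Nothing else within 95 s beats 390.

390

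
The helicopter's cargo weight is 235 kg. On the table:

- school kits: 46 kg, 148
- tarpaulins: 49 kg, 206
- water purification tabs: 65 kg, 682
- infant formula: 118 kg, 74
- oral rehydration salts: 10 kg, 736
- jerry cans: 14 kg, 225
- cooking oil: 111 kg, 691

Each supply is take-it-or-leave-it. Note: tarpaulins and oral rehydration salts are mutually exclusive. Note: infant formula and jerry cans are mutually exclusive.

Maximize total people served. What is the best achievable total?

Density check — oral rehydration salts 73.60, jerry cans 16.07, water purification tabs 10.49, cooking oil 6.23 are the best per kg.
The ratio ordering already packs tightly: water purification tabs + oral rehydration salts + jerry cans + cooking oil, 200 kg, 2334.
Runner-up school kits + water purification tabs + oral rehydration salts + cooking oil tops out at 2257.

2334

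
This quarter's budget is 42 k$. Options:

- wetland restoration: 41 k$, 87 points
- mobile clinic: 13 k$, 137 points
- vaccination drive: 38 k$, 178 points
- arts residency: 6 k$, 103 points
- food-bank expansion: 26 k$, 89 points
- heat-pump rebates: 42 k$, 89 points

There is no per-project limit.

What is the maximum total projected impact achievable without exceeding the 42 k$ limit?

Best packing: 7×arts residency — 42 k$, 721 total.
Every other selection either busts 42 k$ or fails to beat 721.

721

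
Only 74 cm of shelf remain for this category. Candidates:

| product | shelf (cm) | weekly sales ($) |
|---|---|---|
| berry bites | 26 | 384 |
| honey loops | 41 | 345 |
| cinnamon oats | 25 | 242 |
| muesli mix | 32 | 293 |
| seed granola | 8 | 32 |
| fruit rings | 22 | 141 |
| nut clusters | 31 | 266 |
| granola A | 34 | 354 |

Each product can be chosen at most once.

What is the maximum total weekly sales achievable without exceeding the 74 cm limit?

770

Berry bites + seed granola + granola A uses 68 of the 74 cm and totals 770.
No other feasible combination exceeds 770.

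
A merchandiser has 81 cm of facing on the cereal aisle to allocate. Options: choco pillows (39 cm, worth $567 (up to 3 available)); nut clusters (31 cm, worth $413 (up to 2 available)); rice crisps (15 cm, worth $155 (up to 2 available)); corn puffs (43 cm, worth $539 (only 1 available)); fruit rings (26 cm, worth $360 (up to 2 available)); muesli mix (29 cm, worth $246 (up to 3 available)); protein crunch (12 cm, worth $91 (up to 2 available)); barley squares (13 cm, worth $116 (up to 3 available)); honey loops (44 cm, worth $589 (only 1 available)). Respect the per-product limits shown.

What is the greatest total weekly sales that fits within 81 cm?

1134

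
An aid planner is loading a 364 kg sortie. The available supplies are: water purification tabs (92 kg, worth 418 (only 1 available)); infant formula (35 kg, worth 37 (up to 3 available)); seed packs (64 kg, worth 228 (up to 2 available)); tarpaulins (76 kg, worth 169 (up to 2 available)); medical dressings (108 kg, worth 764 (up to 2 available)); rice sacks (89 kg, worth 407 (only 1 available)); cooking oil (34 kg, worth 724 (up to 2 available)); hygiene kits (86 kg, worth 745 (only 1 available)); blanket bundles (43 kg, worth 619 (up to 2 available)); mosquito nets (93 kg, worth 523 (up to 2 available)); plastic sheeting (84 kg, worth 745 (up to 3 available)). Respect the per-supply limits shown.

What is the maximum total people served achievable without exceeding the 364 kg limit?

4302

Filling by ratio: infant formula + 2×cooking oil + 2×blanket bundles + 2×plastic sheeting for 4213, with 7 kg left unused.
Replace infant formula and blanket bundles with plastic sheeting: the trade gains 89 net, giving 4302 at 363 kg.
No other feasible combination exceeds 4302.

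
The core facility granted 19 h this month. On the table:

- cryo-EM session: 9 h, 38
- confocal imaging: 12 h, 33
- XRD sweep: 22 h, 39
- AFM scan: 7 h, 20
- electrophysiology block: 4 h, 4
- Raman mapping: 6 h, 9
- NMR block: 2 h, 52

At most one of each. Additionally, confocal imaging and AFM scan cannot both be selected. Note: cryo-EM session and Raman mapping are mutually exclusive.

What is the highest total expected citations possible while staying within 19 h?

110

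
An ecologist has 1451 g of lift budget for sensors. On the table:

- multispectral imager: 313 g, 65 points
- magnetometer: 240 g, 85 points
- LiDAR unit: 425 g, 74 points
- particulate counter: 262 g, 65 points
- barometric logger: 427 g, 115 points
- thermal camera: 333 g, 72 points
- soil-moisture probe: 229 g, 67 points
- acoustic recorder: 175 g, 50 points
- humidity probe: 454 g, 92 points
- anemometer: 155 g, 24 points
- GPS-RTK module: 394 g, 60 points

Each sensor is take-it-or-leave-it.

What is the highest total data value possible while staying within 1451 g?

The ratio heuristic lands on magnetometer + particulate counter + barometric logger + soil-moisture probe + acoustic recorder (382) but leaves 118 g idle.
The 262 g tied up in particulate counter is better spent on thermal camera — total rises to 389 (1404 g).

389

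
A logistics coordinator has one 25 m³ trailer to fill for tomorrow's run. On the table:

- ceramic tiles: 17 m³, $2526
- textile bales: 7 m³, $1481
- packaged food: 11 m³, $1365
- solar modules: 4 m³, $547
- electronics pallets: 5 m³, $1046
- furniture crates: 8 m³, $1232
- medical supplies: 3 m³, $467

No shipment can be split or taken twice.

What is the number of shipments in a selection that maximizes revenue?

4

Optimal total is 4306.
One optimal bundle: textile bales + solar modules + electronics pallets + furniture crates (24 m³).
Every optimal selection uses 4 shipments.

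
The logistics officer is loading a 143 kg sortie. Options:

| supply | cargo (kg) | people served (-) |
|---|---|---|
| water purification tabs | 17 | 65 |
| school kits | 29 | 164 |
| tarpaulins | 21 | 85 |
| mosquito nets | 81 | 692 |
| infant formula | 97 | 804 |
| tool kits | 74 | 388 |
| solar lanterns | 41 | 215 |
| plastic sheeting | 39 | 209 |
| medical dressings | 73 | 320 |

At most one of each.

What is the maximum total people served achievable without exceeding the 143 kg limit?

Ranking by ratio (people served/kg): mosquito nets 8.54, infant formula 8.29, school kits 5.66.
Greedy by ratio would take school kits + tarpaulins + mosquito nets: 131 kg used, total 941.
The 102 kg tied up in tarpaulins and mosquito nets is better spent on water purification tabs + infant formula — total rises to 1033 (143 kg).

1033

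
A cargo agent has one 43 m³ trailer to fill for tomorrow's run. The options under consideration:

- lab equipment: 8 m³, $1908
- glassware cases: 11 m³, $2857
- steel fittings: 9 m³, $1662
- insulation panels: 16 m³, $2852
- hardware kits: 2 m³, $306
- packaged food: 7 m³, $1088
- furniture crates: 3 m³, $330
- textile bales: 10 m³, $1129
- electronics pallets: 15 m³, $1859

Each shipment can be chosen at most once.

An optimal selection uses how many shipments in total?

The maximum revenue within 43 m³ is 8705.
One optimal bundle: lab equipment + glassware cases + insulation panels + packaged food (42 m³).
Any selection reaching 8705 contains exactly 4 shipments.

4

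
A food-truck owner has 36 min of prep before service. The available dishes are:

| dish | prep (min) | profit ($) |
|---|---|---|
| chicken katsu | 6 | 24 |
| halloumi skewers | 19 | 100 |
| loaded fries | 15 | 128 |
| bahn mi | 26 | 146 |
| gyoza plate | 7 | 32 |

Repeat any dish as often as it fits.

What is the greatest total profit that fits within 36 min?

The ratio ordering already packs tightly: chicken katsu + 2×loaded fries, 36 min, 280.
That's the maximum — no swap from here does better than 280.

280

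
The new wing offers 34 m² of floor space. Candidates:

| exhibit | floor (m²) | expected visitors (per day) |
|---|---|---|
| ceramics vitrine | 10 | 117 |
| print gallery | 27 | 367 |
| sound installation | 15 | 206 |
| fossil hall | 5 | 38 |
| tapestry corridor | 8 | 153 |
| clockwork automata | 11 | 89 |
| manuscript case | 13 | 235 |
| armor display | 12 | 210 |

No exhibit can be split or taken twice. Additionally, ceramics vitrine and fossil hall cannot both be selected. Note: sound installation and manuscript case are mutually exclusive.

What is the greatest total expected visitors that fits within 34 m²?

598

Taking tapestry corridor + manuscript case + armor display: 33 m² used, 598 in expected visitors.
Every other selection either busts 34 m² or breaks a pairing rule or fails to beat 598.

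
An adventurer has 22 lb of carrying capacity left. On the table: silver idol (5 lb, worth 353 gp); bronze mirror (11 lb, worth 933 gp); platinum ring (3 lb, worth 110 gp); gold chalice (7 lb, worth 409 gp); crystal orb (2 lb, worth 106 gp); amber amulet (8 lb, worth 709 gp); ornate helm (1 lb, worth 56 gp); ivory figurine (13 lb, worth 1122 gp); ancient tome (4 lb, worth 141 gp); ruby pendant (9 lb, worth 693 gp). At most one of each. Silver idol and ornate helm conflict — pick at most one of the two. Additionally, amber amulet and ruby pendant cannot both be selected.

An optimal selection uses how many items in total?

3

Optimal total is 1887.
amber amulet + ornate helm + ivory figurine hits 1887 at 22 lb.
Every optimal selection uses 3 items.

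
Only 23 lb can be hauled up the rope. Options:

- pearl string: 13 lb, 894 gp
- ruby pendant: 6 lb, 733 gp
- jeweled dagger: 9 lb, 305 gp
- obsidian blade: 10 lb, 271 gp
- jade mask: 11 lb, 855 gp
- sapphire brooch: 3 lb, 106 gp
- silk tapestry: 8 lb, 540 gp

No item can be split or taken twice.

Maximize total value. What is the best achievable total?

1733

By value per lb: ruby pendant 122.17, jade mask 77.73, pearl string 68.77, silk tapestry 67.50 lead.
A density-first pass picks ruby pendant + jade mask + sapphire brooch — 1694 at 20 lb.
Replace jade mask with pearl string: the trade gains 39 net, giving 1733 at 22 lb.
Runner-up ruby pendant + jade mask + sapphire brooch tops out at 1694.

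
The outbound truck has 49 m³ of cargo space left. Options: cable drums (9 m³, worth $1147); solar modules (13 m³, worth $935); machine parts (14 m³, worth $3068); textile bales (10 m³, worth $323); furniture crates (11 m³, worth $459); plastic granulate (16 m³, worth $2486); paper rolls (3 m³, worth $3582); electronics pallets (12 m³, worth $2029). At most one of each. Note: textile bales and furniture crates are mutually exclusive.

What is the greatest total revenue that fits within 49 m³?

Density check — paper rolls 1194.00, machine parts 219.14, electronics pallets 169.08, plastic granulate 155.38 are the best per m³.
The ratio ordering already packs tightly: machine parts + plastic granulate + paper rolls + electronics pallets, 45 m³, 11165.
The closest alternative, cable drums + machine parts + furniture crates + paper rolls + electronics pallets, reaches only 10285.

11165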